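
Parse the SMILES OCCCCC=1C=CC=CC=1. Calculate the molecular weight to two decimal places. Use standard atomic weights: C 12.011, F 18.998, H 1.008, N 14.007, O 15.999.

First, the molecular formula is C10H14O (counting implicit H from valence).
  C: 10 × 12.011 = 120.110
  H: 14 × 1.008 = 14.112
  O: 1 × 15.999 = 15.999
Sum: 10×12.011 + 14×1.008 + 1×15.999 = 150.221 → 150.22 g/mol.

150.22 g/mol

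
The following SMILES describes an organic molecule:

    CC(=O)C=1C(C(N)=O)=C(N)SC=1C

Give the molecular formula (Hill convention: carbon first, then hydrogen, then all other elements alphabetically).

C8H10N2O2S

Walk through each heavy atom and fill implicit hydrogens from standard valence (C 4, N 3, O 2, S 2, halogen 1):
  atom 1: C, bond orders sum to 1 (valence 4) → 3 H
  atom 2: C, bond orders sum to 4 (valence 4) → 0 H
  atom 3: O, bond orders sum to 2 (valence 2) → 0 H
  atom 4: C, bond orders sum to 4 (valence 4) → 0 H
  atom 5: C, bond orders sum to 4 (valence 4) → 0 H
  atom 6: C, bond orders sum to 4 (valence 4) → 0 H
  atom 7: N, bond orders sum to 1 (valence 3) → 2 H
  atom 8: O, bond orders sum to 2 (valence 2) → 0 H
  atom 9: C, bond orders sum to 4 (valence 4) → 0 H
  atom 10: N, bond orders sum to 1 (valence 3) → 2 H
  atom 11: S, bond orders sum to 2 (valence 2) → 0 H
  atom 12: C, bond orders sum to 4 (valence 4) → 0 H
  atom 13: C, bond orders sum to 1 (valence 4) → 3 H
Totals → C:8, H:10, N:2, O:2, S:1.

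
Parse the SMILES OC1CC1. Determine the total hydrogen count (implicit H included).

Walk through each heavy atom and fill implicit hydrogens from standard valence (C 4, N 3, O 2, S 2, halogen 1):
  atom 1: O, bond orders sum to 1 (valence 2) → 1 H
  atom 2: C, bond orders sum to 3 (valence 4) → 1 H
  atom 3: C, bond orders sum to 2 (valence 4) → 2 H
  atom 4: C, bond orders sum to 2 (valence 4) → 2 H
Total hydrogens: 6.

6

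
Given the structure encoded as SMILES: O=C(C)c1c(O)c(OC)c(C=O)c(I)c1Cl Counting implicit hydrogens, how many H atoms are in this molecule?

Walk through each heavy atom and fill implicit hydrogens from standard valence (C 4, N 3, O 2, S 2, halogen 1); for lowercase aromatic atoms, an aromatic c carries 1 H when it has two neighbours and 0 H with three, and aromatic n carries 0 H:
  atom 1: O, bond orders sum to 2 (valence 2) → 0 H
  atom 2: C, bond orders sum to 4 (valence 4) → 0 H
  atom 3: C, bond orders sum to 1 (valence 4) → 3 H
  atom 4: aromatic c, 3 neighbours → 0 H
  atom 5: aromatic c, 3 neighbours → 0 H
  atom 6: O, bond orders sum to 1 (valence 2) → 1 H
  atom 7: aromatic c, 3 neighbours → 0 H
  atom 8: O, bond orders sum to 2 (valence 2) → 0 H
  atom 9: C, bond orders sum to 1 (valence 4) → 3 H
  atom 10: aromatic c, 3 neighbours → 0 H
  atom 11: C, bond orders sum to 3 (valence 4) → 1 H
  atom 12: O, bond orders sum to 2 (valence 2) → 0 H
  atom 13: aromatic c, 3 neighbours → 0 H
  atom 14: I (halogen, monovalent) → 0 H
  atom 15: aromatic c, 3 neighbours → 0 H
  atom 16: Cl (halogen, monovalent) → 0 H
Total hydrogens: 8.

8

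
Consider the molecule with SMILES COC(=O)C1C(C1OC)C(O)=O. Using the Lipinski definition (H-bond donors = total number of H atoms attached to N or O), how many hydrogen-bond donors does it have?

Donors: find every N or O and count the H atoms it carries.
  atom 2 (O): bond orders sum to 2 → 0 H
  atom 4 (O): bond orders sum to 2 → 0 H
  atom 8 (O): bond orders sum to 2 → 0 H
  atom 11 (O): bond orders sum to 1 → 1 H
  atom 12 (O): bond orders sum to 2 → 0 H
Lipinski HBD = 1.

1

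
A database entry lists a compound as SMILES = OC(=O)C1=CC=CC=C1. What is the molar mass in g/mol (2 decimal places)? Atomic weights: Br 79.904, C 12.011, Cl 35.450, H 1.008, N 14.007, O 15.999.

First, the molecular formula is C7H6O2 (counting implicit H from valence).
  C: 7 × 12.011 = 84.077
  H: 6 × 1.008 = 6.048
  O: 2 × 15.999 = 31.998
Sum: 7×12.011 + 6×1.008 + 2×15.999 = 122.123 → 122.12 g/mol.

122.12 g/mol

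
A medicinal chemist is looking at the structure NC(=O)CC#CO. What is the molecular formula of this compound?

C4H5NO2

Walk through each heavy atom and fill implicit hydrogens from standard valence (C 4, N 3, O 2, S 2, halogen 1):
  atom 1: N, bond orders sum to 1 (valence 3) → 2 H
  atom 2: C, bond orders sum to 4 (valence 4) → 0 H
  atom 3: O, bond orders sum to 2 (valence 2) → 0 H
  atom 4: C, bond orders sum to 2 (valence 4) → 2 H
  atom 5: C, bond orders sum to 4 (valence 4) → 0 H
  atom 6: C, bond orders sum to 4 (valence 4) → 0 H
  atom 7: O, bond orders sum to 1 (valence 2) → 1 H
Totals → C:4, H:5, N:1, O:2.
In Hill order: C4H5NO2.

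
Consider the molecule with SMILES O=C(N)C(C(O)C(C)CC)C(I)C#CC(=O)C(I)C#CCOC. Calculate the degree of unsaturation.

Degree of unsaturation = (number of rings) + (number of π bonds).
Ring closures in the SMILES: 0.
π bonds: 2 double bonds (each 1 DoU), 2 triple bonds (each 2 DoU) → 6 DoU from unsaturation.
Total DoU = 0 + 6 = 6.

6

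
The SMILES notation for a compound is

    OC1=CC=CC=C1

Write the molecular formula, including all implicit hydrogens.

C6H6O

Walk through each heavy atom and fill implicit hydrogens from standard valence (C 4, N 3, O 2, S 2, halogen 1):
  atom 1: O, bond orders sum to 1 (valence 2) → 1 H
  atom 2: C, bond orders sum to 4 (valence 4) → 0 H
  atom 3: C, bond orders sum to 3 (valence 4) → 1 H
  atom 4: C, bond orders sum to 3 (valence 4) → 1 H
  atom 5: C, bond orders sum to 3 (valence 4) → 1 H
  atom 6: C, bond orders sum to 3 (valence 4) → 1 H
  atom 7: C, bond orders sum to 3 (valence 4) → 1 H
Totals → C:6, H:6, O:1.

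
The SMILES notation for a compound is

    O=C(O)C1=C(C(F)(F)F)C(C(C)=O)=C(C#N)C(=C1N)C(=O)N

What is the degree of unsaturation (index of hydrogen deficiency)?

Molecular formula: C12H8F3N3O4.
DoU = (2C + 2 + N − H − X) / 2, where X is the halogen count and O/S are ignored.
    = (2·12 + 2 + 3 − 8 − 3) / 2 = 18 / 2 = 9.

9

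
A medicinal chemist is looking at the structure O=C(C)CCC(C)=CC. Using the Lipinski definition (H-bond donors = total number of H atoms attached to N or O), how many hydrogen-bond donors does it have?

0

Donors: find every N or O and count the H atoms it carries.
  atom 1 (O): bond orders sum to 2 → 0 H
Lipinski HBD = 0.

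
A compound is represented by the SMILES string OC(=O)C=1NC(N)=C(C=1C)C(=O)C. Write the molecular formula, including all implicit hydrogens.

C8H10N2O3

Walk through each heavy atom and fill implicit hydrogens from standard valence (C 4, N 3, O 2, S 2, halogen 1):
  atom 1: O, bond orders sum to 1 (valence 2) → 1 H
  atom 2: C, bond orders sum to 4 (valence 4) → 0 H
  atom 3: O, bond orders sum to 2 (valence 2) → 0 H
  atom 4: C, bond orders sum to 4 (valence 4) → 0 H
  atom 5: N, bond orders sum to 2 (valence 3) → 1 H
  atom 6: C, bond orders sum to 4 (valence 4) → 0 H
  atom 7: N, bond orders sum to 1 (valence 3) → 2 H
  atom 8: C, bond orders sum to 4 (valence 4) → 0 H
  atom 9: C, bond orders sum to 4 (valence 4) → 0 H
  atom 10: C, bond orders sum to 1 (valence 4) → 3 H
  atom 11: C, bond orders sum to 4 (valence 4) → 0 H
  atom 12: O, bond orders sum to 2 (valence 2) → 0 H
  atom 13: C, bond orders sum to 1 (valence 4) → 3 H
Totals → C:8, H:10, N:2, O:3.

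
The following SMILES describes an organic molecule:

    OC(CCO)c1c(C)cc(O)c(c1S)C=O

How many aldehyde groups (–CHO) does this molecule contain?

The aldehyde motif appears at heavy-atom position 15 in the SMILES.
Other groups present: 3 hydroxyl, 1 thiol.
Aldehyde count: 1.

1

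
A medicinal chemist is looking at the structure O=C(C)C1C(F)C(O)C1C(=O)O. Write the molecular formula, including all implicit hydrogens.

Walk through each heavy atom and fill implicit hydrogens from standard valence (C 4, N 3, O 2, S 2, halogen 1):
  atom 1: O, bond orders sum to 2 (valence 2) → 0 H
  atom 2: C, bond orders sum to 4 (valence 4) → 0 H
  atom 3: C, bond orders sum to 1 (valence 4) → 3 H
  atom 4: C, bond orders sum to 3 (valence 4) → 1 H
  atom 5: C, bond orders sum to 3 (valence 4) → 1 H
  atom 6: F (halogen, monovalent) → 0 H
  atom 7: C, bond orders sum to 3 (valence 4) → 1 H
  atom 8: O, bond orders sum to 1 (valence 2) → 1 H
  atom 9: C, bond orders sum to 3 (valence 4) → 1 H
  atom 10: C, bond orders sum to 4 (valence 4) → 0 H
  atom 11: O, bond orders sum to 2 (valence 2) → 0 H
  atom 12: O, bond orders sum to 1 (valence 2) → 1 H
Totals → C:7, H:9, F:1, O:4.

C7H9FO4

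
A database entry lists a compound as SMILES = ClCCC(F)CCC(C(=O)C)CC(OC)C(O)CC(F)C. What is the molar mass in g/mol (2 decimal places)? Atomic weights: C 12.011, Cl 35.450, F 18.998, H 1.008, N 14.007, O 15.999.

328.82 g/mol

First, the molecular formula is C15H27ClF2O3 (counting implicit H from valence).
  C: 15 × 12.011 = 180.165
  Cl: 1 × 35.450 = 35.450
  F: 2 × 18.998 = 37.996
  H: 27 × 1.008 = 27.216
  O: 3 × 15.999 = 47.997
Sum: 15×12.011 + 1×35.450 + 2×18.998 + 27×1.008 + 3×15.999 = 328.824 → 328.82 g/mol.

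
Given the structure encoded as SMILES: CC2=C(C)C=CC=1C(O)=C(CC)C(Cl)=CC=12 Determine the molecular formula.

C14H15ClO

Walk through each heavy atom and fill implicit hydrogens from standard valence (C 4, N 3, O 2, S 2, halogen 1):
  atom 1: C, bond orders sum to 1 (valence 4) → 3 H
  atom 2: C, bond orders sum to 4 (valence 4) → 0 H
  atom 3: C, bond orders sum to 4 (valence 4) → 0 H
  atom 4: C, bond orders sum to 1 (valence 4) → 3 H
  atom 5: C, bond orders sum to 3 (valence 4) → 1 H
  atom 6: C, bond orders sum to 3 (valence 4) → 1 H
  atom 7: C, bond orders sum to 4 (valence 4) → 0 H
  atom 8: C, bond orders sum to 4 (valence 4) → 0 H
  atom 9: O, bond orders sum to 1 (valence 2) → 1 H
  atom 10: C, bond orders sum to 4 (valence 4) → 0 H
  atom 11: C, bond orders sum to 2 (valence 4) → 2 H
  atom 12: C, bond orders sum to 1 (valence 4) → 3 H
  atom 13: C, bond orders sum to 4 (valence 4) → 0 H
  atom 14: Cl (halogen, monovalent) → 0 H
  atom 15: C, bond orders sum to 3 (valence 4) → 1 H
  atom 16: C, bond orders sum to 4 (valence 4) → 0 H
Totals → C:14, H:15, Cl:1, O:1.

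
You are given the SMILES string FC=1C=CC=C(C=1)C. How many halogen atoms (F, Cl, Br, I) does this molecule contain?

1

Halogen atoms appear at heavy-atom position 1 (1×F).
Halogen count: 1.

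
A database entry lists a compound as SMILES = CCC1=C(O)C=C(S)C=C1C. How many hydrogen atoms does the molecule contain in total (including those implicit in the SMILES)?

12

Walk through each heavy atom and fill implicit hydrogens from standard valence (C 4, N 3, O 2, S 2, halogen 1):
  atom 1: C, bond orders sum to 1 (valence 4) → 3 H
  atom 2: C, bond orders sum to 2 (valence 4) → 2 H
  atom 3: C, bond orders sum to 4 (valence 4) → 0 H
  atom 4: C, bond orders sum to 4 (valence 4) → 0 H
  atom 5: O, bond orders sum to 1 (valence 2) → 1 H
  atom 6: C, bond orders sum to 3 (valence 4) → 1 H
  atom 7: C, bond orders sum to 4 (valence 4) → 0 H
  atom 8: S, bond orders sum to 1 (valence 2) → 1 H
  atom 9: C, bond orders sum to 3 (valence 4) → 1 H
  atom 10: C, bond orders sum to 4 (valence 4) → 0 H
  atom 11: C, bond orders sum to 1 (valence 4) → 3 H
Total hydrogens: 12.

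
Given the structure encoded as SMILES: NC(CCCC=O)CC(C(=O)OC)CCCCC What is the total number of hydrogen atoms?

Walk through each heavy atom and fill implicit hydrogens from standard valence (C 4, N 3, O 2, S 2, halogen 1):
  atom 1: N, bond orders sum to 1 (valence 3) → 2 H
  atom 2: C, bond orders sum to 3 (valence 4) → 1 H
  atom 3: C, bond orders sum to 2 (valence 4) → 2 H
  atom 4: C, bond orders sum to 2 (valence 4) → 2 H
  atom 5: C, bond orders sum to 2 (valence 4) → 2 H
  atom 6: C, bond orders sum to 3 (valence 4) → 1 H
  atom 7: O, bond orders sum to 2 (valence 2) → 0 H
  atom 8: C, bond orders sum to 2 (valence 4) → 2 H
  atom 9: C, bond orders sum to 3 (valence 4) → 1 H
  atom 10: C, bond orders sum to 4 (valence 4) → 0 H
  atom 11: O, bond orders sum to 2 (valence 2) → 0 H
  atom 12: O, bond orders sum to 2 (valence 2) → 0 H
  atom 13: C, bond orders sum to 1 (valence 4) → 3 H
  atom 14: C, bond orders sum to 2 (valence 4) → 2 H
  atom 15: C, bond orders sum to 2 (valence 4) → 2 H
  atom 16: C, bond orders sum to 2 (valence 4) → 2 H
  atom 17: C, bond orders sum to 2 (valence 4) → 2 H
  atom 18: C, bond orders sum to 1 (valence 4) → 3 H
Total hydrogens: 27.

27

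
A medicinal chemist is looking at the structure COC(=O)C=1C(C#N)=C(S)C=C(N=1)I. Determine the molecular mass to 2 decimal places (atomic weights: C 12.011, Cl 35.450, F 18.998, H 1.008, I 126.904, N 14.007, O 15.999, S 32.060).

First, the molecular formula is C8H5IN2O2S (counting implicit H from valence).
  C: 8 × 12.011 = 96.088
  H: 5 × 1.008 = 5.040
  I: 1 × 126.904 = 126.904
  N: 2 × 14.007 = 28.014
  O: 2 × 15.999 = 31.998
  S: 1 × 32.060 = 32.060
Sum: 8×12.011 + 5×1.008 + 1×126.904 + 2×14.007 + 2×15.999 + 1×32.060 = 320.104 → 320.10 g/mol.

320.10 g/mol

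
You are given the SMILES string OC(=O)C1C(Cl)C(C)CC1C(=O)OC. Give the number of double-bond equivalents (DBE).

Degree of unsaturation = (number of rings) + (number of π bonds).
Ring closures in the SMILES: 1.
π bonds: 2 double bonds (each 1 DoU) → 2 DoU from unsaturation.
Total DoU = 1 + 2 = 3.

3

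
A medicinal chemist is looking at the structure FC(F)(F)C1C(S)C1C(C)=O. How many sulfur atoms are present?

Scan the SMILES for S atoms (remember two-letter symbols like Cl and Br are single atoms).
Sulfur count: 1.

1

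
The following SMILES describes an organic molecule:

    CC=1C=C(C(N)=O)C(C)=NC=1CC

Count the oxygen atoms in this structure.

1

Scan the SMILES for O atoms (remember two-letter symbols like Cl and Br are single atoms).
Oxygen count: 1.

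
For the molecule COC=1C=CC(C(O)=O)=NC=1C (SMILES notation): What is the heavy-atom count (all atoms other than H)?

Every atom symbol written in the SMILES (organic subset) is one heavy atom; implicit H are not written.
Heavy atoms by element → C:8, N:1, O:3.
Total: 12.

12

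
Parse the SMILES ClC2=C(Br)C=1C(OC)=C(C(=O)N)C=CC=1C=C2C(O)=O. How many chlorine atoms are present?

1

Scan the SMILES for Cl atoms (remember two-letter symbols like Cl and Br are single atoms).
Chlorine count: 1.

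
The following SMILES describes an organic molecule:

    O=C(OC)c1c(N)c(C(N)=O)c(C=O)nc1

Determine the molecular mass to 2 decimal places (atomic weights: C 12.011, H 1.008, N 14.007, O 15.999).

223.19 g/mol

First, the molecular formula is C9H9N3O4 (counting implicit H from valence).
  C: 9 × 12.011 = 108.099
  H: 9 × 1.008 = 9.072
  N: 3 × 14.007 = 42.021
  O: 4 × 15.999 = 63.996
Sum: 9×12.011 + 9×1.008 + 3×14.007 + 4×15.999 = 223.188 → 223.19 g/mol.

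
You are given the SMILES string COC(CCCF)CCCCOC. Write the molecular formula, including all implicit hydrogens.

Walk through each heavy atom and fill implicit hydrogens from standard valence (C 4, N 3, O 2, S 2, halogen 1):
  atom 1: C, bond orders sum to 1 (valence 4) → 3 H
  atom 2: O, bond orders sum to 2 (valence 2) → 0 H
  atom 3: C, bond orders sum to 3 (valence 4) → 1 H
  atom 4: C, bond orders sum to 2 (valence 4) → 2 H
  atom 5: C, bond orders sum to 2 (valence 4) → 2 H
  atom 6: C, bond orders sum to 2 (valence 4) → 2 H
  atom 7: F (halogen, monovalent) → 0 H
  atom 8: C, bond orders sum to 2 (valence 4) → 2 H
  atom 9: C, bond orders sum to 2 (valence 4) → 2 H
  atom 10: C, bond orders sum to 2 (valence 4) → 2 H
  atom 11: C, bond orders sum to 2 (valence 4) → 2 H
  atom 12: O, bond orders sum to 2 (valence 2) → 0 H
  atom 13: C, bond orders sum to 1 (valence 4) → 3 H
Totals → C:10, H:21, F:1, O:2.
In Hill order: C10H21FO2.

C10H21FO2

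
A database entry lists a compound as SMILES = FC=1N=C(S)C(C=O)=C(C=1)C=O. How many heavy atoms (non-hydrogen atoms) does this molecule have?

Every atom symbol written in the SMILES (organic subset) is one heavy atom; implicit H are not written.
Heavy atoms by element → C:7, F:1, N:1, O:2, S:1.
Total: 12.

12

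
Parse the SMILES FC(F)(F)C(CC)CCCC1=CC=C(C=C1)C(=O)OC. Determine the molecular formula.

Walk through each heavy atom and fill implicit hydrogens from standard valence (C 4, N 3, O 2, S 2, halogen 1):
  atom 1: F (halogen, monovalent) → 0 H
  atom 2: C, bond orders sum to 4 (valence 4) → 0 H
  atom 3: F (halogen, monovalent) → 0 H
  atom 4: F (halogen, monovalent) → 0 H
  atom 5: C, bond orders sum to 3 (valence 4) → 1 H
  atom 6: C, bond orders sum to 2 (valence 4) → 2 H
  atom 7: C, bond orders sum to 1 (valence 4) → 3 H
  atom 8: C, bond orders sum to 2 (valence 4) → 2 H
  atom 9: C, bond orders sum to 2 (valence 4) → 2 H
  atom 10: C, bond orders sum to 2 (valence 4) → 2 H
  atom 11: C, bond orders sum to 4 (valence 4) → 0 H
  atom 12: C, bond orders sum to 3 (valence 4) → 1 H
  atom 13: C, bond orders sum to 3 (valence 4) → 1 H
  atom 14: C, bond orders sum to 4 (valence 4) → 0 H
  atom 15: C, bond orders sum to 3 (valence 4) → 1 H
  atom 16: C, bond orders sum to 3 (valence 4) → 1 H
  atom 17: C, bond orders sum to 4 (valence 4) → 0 H
  atom 18: O, bond orders sum to 2 (valence 2) → 0 H
  atom 19: O, bond orders sum to 2 (valence 2) → 0 H
  atom 20: C, bond orders sum to 1 (valence 4) → 3 H
Totals → C:15, H:19, F:3, O:2.
In Hill order: C15H19F3O2.

C15H19F3O2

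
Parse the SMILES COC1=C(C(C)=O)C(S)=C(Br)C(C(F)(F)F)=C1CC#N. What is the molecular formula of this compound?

Walk through each heavy atom and fill implicit hydrogens from standard valence (C 4, N 3, O 2, S 2, halogen 1):
  atom 1: C, bond orders sum to 1 (valence 4) → 3 H
  atom 2: O, bond orders sum to 2 (valence 2) → 0 H
  atom 3: C, bond orders sum to 4 (valence 4) → 0 H
  atom 4: C, bond orders sum to 4 (valence 4) → 0 H
  atom 5: C, bond orders sum to 4 (valence 4) → 0 H
  atom 6: C, bond orders sum to 1 (valence 4) → 3 H
  atom 7: O, bond orders sum to 2 (valence 2) → 0 H
  atom 8: C, bond orders sum to 4 (valence 4) → 0 H
  atom 9: S, bond orders sum to 1 (valence 2) → 1 H
  atom 10: C, bond orders sum to 4 (valence 4) → 0 H
  atom 11: Br (halogen, monovalent) → 0 H
  atom 12: C, bond orders sum to 4 (valence 4) → 0 H
  atom 13: C, bond orders sum to 4 (valence 4) → 0 H
  atom 14: F (halogen, monovalent) → 0 H
  atom 15: F (halogen, monovalent) → 0 H
  atom 16: F (halogen, monovalent) → 0 H
  atom 17: C, bond orders sum to 4 (valence 4) → 0 H
  atom 18: C, bond orders sum to 2 (valence 4) → 2 H
  atom 19: C, bond orders sum to 4 (valence 4) → 0 H
  atom 20: N, bond orders sum to 3 (valence 3) → 0 H
Totals → C:12, H:9, Br:1, F:3, N:1, O:2, S:1.
In Hill order: C12H9BrF3NO2S.

C12H9BrF3NO2S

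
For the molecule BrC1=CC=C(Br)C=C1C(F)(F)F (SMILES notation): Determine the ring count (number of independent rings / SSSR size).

In SMILES, each pair of matching ring-closure digits denotes one ring-closing bond; the number of such bonds equals the number of independent rings.
Ring-closure bonds here: 1.

1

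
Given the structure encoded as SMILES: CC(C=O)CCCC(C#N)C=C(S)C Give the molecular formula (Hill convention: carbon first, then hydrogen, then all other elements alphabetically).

Walk through each heavy atom and fill implicit hydrogens from standard valence (C 4, N 3, O 2, S 2, halogen 1):
  atom 1: C, bond orders sum to 1 (valence 4) → 3 H
  atom 2: C, bond orders sum to 3 (valence 4) → 1 H
  atom 3: C, bond orders sum to 3 (valence 4) → 1 H
  atom 4: O, bond orders sum to 2 (valence 2) → 0 H
  atom 5: C, bond orders sum to 2 (valence 4) → 2 H
  atom 6: C, bond orders sum to 2 (valence 4) → 2 H
  atom 7: C, bond orders sum to 2 (valence 4) → 2 H
  atom 8: C, bond orders sum to 3 (valence 4) → 1 H
  atom 9: C, bond orders sum to 4 (valence 4) → 0 H
  atom 10: N, bond orders sum to 3 (valence 3) → 0 H
  atom 11: C, bond orders sum to 3 (valence 4) → 1 H
  atom 12: C, bond orders sum to 4 (valence 4) → 0 H
  atom 13: S, bond orders sum to 1 (valence 2) → 1 H
  atom 14: C, bond orders sum to 1 (valence 4) → 3 H
Totals → C:11, H:17, N:1, O:1, S:1.

C11H17NOS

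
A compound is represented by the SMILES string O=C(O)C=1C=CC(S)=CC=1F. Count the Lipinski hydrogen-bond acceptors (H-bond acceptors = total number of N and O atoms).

2

N atoms: 0; O atoms: 2.
Lipinski HBA = 0 + 2 = 2.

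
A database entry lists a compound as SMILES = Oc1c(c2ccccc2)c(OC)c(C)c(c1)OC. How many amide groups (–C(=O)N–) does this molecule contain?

0

Scan the SMILES for the amide motif — none present.
Groups that are present: 2 ether, 1 hydroxyl.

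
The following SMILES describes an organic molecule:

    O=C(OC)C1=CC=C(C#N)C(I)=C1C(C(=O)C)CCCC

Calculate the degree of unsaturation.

8

Molecular formula: C16H18INO3.
DoU = (2C + 2 + N − H − X) / 2, where X is the halogen count and O/S are ignored.
    = (2·16 + 2 + 1 − 18 − 1) / 2 = 16 / 2 = 8.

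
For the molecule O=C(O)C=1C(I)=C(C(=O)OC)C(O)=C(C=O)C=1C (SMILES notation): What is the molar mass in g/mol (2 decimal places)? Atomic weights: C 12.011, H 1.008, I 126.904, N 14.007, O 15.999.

First, the molecular formula is C11H9IO6 (counting implicit H from valence).
  C: 11 × 12.011 = 132.121
  H: 9 × 1.008 = 9.072
  I: 1 × 126.904 = 126.904
  O: 6 × 15.999 = 95.994
Sum: 11×12.011 + 9×1.008 + 1×126.904 + 6×15.999 = 364.091 → 364.09 g/mol.

364.09 g/mol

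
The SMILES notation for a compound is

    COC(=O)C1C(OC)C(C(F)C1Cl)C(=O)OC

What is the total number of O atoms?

Scan the SMILES for O atoms (remember two-letter symbols like Cl and Br are single atoms).
Oxygen count: 5.

5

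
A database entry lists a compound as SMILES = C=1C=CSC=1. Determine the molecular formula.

Walk through each heavy atom and fill implicit hydrogens from standard valence (C 4, N 3, O 2, S 2, halogen 1):
  atom 1: C, bond orders sum to 3 (valence 4) → 1 H
  atom 2: C, bond orders sum to 3 (valence 4) → 1 H
  atom 3: C, bond orders sum to 3 (valence 4) → 1 H
  atom 4: S, bond orders sum to 2 (valence 2) → 0 H
  atom 5: C, bond orders sum to 3 (valence 4) → 1 H
Totals → C:4, H:4, S:1.

C4H4S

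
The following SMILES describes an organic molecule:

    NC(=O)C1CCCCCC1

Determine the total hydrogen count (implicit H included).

Walk through each heavy atom and fill implicit hydrogens from standard valence (C 4, N 3, O 2, S 2, halogen 1):
  atom 1: N, bond orders sum to 1 (valence 3) → 2 H
  atom 2: C, bond orders sum to 4 (valence 4) → 0 H
  atom 3: O, bond orders sum to 2 (valence 2) → 0 H
  atom 4: C, bond orders sum to 3 (valence 4) → 1 H
  atom 5: C, bond orders sum to 2 (valence 4) → 2 H
  atom 6: C, bond orders sum to 2 (valence 4) → 2 H
  atom 7: C, bond orders sum to 2 (valence 4) → 2 H
  atom 8: C, bond orders sum to 2 (valence 4) → 2 H
  atom 9: C, bond orders sum to 2 (valence 4) → 2 H
  atom 10: C, bond orders sum to 2 (valence 4) → 2 H
Total hydrogens: 15.

15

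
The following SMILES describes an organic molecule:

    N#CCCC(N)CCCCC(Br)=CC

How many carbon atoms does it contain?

11

Count every carbon token in the SMILES (each C, including those in ring-closure positions and inside branches).
Carbon count: 11.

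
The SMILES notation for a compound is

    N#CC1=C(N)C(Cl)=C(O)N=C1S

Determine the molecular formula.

Walk through each heavy atom and fill implicit hydrogens from standard valence (C 4, N 3, O 2, S 2, halogen 1):
  atom 1: N, bond orders sum to 3 (valence 3) → 0 H
  atom 2: C, bond orders sum to 4 (valence 4) → 0 H
  atom 3: C, bond orders sum to 4 (valence 4) → 0 H
  atom 4: C, bond orders sum to 4 (valence 4) → 0 H
  atom 5: N, bond orders sum to 1 (valence 3) → 2 H
  atom 6: C, bond orders sum to 4 (valence 4) → 0 H
  atom 7: Cl (halogen, monovalent) → 0 H
  atom 8: C, bond orders sum to 4 (valence 4) → 0 H
  atom 9: O, bond orders sum to 1 (valence 2) → 1 H
  atom 10: N, bond orders sum to 3 (valence 3) → 0 H
  atom 11: C, bond orders sum to 4 (valence 4) → 0 H
  atom 12: S, bond orders sum to 1 (valence 2) → 1 H
Totals → C:6, H:4, Cl:1, N:3, O:1, S:1.
In Hill order: C6H4ClN3OS.

C6H4ClN3OS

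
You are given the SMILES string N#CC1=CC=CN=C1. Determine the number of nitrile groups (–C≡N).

The nitrile motif appears at heavy-atom position 2 in the SMILES.
Nitrile count: 1.

1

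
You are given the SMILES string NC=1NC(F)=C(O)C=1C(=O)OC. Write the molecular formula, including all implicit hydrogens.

C6H7FN2O3

Walk through each heavy atom and fill implicit hydrogens from standard valence (C 4, N 3, O 2, S 2, halogen 1):
  atom 1: N, bond orders sum to 1 (valence 3) → 2 H
  atom 2: C, bond orders sum to 4 (valence 4) → 0 H
  atom 3: N, bond orders sum to 2 (valence 3) → 1 H
  atom 4: C, bond orders sum to 4 (valence 4) → 0 H
  atom 5: F (halogen, monovalent) → 0 H
  atom 6: C, bond orders sum to 4 (valence 4) → 0 H
  atom 7: O, bond orders sum to 1 (valence 2) → 1 H
  atom 8: C, bond orders sum to 4 (valence 4) → 0 H
  atom 9: C, bond orders sum to 4 (valence 4) → 0 H
  atom 10: O, bond orders sum to 2 (valence 2) → 0 H
  atom 11: O, bond orders sum to 2 (valence 2) → 0 H
  atom 12: C, bond orders sum to 1 (valence 4) → 3 H
Totals → C:6, H:7, F:1, N:2, O:3.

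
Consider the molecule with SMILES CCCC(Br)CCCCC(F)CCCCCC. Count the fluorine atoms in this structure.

1

Scan the SMILES for F atoms (remember two-letter symbols like Cl and Br are single atoms).
Fluorine count: 1.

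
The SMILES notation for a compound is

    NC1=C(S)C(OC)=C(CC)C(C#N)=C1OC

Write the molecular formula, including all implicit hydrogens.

Walk through each heavy atom and fill implicit hydrogens from standard valence (C 4, N 3, O 2, S 2, halogen 1):
  atom 1: N, bond orders sum to 1 (valence 3) → 2 H
  atom 2: C, bond orders sum to 4 (valence 4) → 0 H
  atom 3: C, bond orders sum to 4 (valence 4) → 0 H
  atom 4: S, bond orders sum to 1 (valence 2) → 1 H
  atom 5: C, bond orders sum to 4 (valence 4) → 0 H
  atom 6: O, bond orders sum to 2 (valence 2) → 0 H
  atom 7: C, bond orders sum to 1 (valence 4) → 3 H
  atom 8: C, bond orders sum to 4 (valence 4) → 0 H
  atom 9: C, bond orders sum to 2 (valence 4) → 2 H
  atom 10: C, bond orders sum to 1 (valence 4) → 3 H
  atom 11: C, bond orders sum to 4 (valence 4) → 0 H
  atom 12: C, bond orders sum to 4 (valence 4) → 0 H
  atom 13: N, bond orders sum to 3 (valence 3) → 0 H
  atom 14: C, bond orders sum to 4 (valence 4) → 0 H
  atom 15: O, bond orders sum to 2 (valence 2) → 0 H
  atom 16: C, bond orders sum to 1 (valence 4) → 3 H
Totals → C:11, H:14, N:2, O:2, S:1.

C11H14N2O2S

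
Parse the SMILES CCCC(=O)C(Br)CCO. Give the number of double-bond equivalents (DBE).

1

Degree of unsaturation = (number of rings) + (number of π bonds).
Ring closures in the SMILES: 0.
π bonds: 1 double bond (each 1 DoU) → 1 DoU from unsaturation.
Total DoU = 0 + 1 = 1.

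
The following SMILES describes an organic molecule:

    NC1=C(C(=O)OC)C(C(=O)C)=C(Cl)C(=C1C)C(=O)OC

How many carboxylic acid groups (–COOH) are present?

0

Scan the SMILES for the carboxylic acid motif — none present.
Groups that are present: 2 ester, 1 ketone, 1 primary amine.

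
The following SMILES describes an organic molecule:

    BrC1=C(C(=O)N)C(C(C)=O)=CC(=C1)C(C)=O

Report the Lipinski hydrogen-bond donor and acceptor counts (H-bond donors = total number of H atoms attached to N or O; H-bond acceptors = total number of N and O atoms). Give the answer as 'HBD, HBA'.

Donors: find every N or O and count the H atoms it carries.
  atom 5 (O): bond orders sum to 2 → 0 H
  atom 6 (N): bond orders sum to 1 → 2 H
  atom 10 (O): bond orders sum to 2 → 0 H
  atom 16 (O): bond orders sum to 2 → 0 H
Lipinski HBD = 2.
Acceptors: N atoms = 1, O atoms = 3 → HBA = 4.

2, 4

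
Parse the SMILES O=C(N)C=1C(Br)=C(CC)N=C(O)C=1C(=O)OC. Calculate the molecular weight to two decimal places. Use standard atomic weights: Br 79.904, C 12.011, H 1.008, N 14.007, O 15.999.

303.11 g/mol

First, the molecular formula is C10H11BrN2O4 (counting implicit H from valence).
  Br: 1 × 79.904 = 79.904
  C: 10 × 12.011 = 120.110
  H: 11 × 1.008 = 11.088
  N: 2 × 14.007 = 28.014
  O: 4 × 15.999 = 63.996
Sum: 1×79.904 + 10×12.011 + 11×1.008 + 2×14.007 + 4×15.999 = 303.112 → 303.11 g/mol.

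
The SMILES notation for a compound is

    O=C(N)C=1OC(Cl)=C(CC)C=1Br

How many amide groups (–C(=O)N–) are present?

The amide motif appears at heavy-atom position 2 in the SMILES.
Amide count: 1.

1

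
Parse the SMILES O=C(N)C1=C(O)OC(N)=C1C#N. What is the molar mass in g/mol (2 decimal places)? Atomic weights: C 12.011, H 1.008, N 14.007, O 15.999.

167.12 g/mol

First, the molecular formula is C6H5N3O3 (counting implicit H from valence).
  C: 6 × 12.011 = 72.066
  H: 5 × 1.008 = 5.040
  N: 3 × 14.007 = 42.021
  O: 3 × 15.999 = 47.997
Sum: 6×12.011 + 5×1.008 + 3×14.007 + 3×15.999 = 167.124 → 167.12 g/mol.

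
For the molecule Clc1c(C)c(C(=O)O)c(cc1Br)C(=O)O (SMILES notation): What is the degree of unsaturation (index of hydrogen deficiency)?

Molecular formula: C9H6BrClO4.
DoU = (2C + 2 + N − H − X) / 2, where X is the halogen count and O/S are ignored.
    = (2·9 + 2 + 0 − 6 − 2) / 2 = 12 / 2 = 6.

6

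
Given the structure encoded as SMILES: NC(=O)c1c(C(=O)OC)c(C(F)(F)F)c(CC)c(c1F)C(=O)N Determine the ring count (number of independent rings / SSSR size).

1

In SMILES, each pair of matching ring-closure digits denotes one ring-closing bond; the number of such bonds equals the number of independent rings.
Ring-closure bonds here: 1.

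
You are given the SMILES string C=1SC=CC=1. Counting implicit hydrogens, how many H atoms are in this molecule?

Walk through each heavy atom and fill implicit hydrogens from standard valence (C 4, N 3, O 2, S 2, halogen 1):
  atom 1: C, bond orders sum to 3 (valence 4) → 1 H
  atom 2: S, bond orders sum to 2 (valence 2) → 0 H
  atom 3: C, bond orders sum to 3 (valence 4) → 1 H
  atom 4: C, bond orders sum to 3 (valence 4) → 1 H
  atom 5: C, bond orders sum to 3 (valence 4) → 1 H
Total hydrogens: 4.

4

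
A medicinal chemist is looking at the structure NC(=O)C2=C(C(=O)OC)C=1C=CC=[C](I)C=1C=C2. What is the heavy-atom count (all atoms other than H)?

Every atom symbol written in the SMILES (organic subset) is one heavy atom; implicit H are not written.
Heavy atoms by element → C:13, I:1, N:1, O:3.
Total: 18.

18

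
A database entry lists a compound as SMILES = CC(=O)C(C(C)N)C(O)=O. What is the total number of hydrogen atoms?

Walk through each heavy atom and fill implicit hydrogens from standard valence (C 4, N 3, O 2, S 2, halogen 1):
  atom 1: C, bond orders sum to 1 (valence 4) → 3 H
  atom 2: C, bond orders sum to 4 (valence 4) → 0 H
  atom 3: O, bond orders sum to 2 (valence 2) → 0 H
  atom 4: C, bond orders sum to 3 (valence 4) → 1 H
  atom 5: C, bond orders sum to 3 (valence 4) → 1 H
  atom 6: C, bond orders sum to 1 (valence 4) → 3 H
  atom 7: N, bond orders sum to 1 (valence 3) → 2 H
  atom 8: C, bond orders sum to 4 (valence 4) → 0 H
  atom 9: O, bond orders sum to 1 (valence 2) → 1 H
  atom 10: O, bond orders sum to 2 (valence 2) → 0 H
Total hydrogens: 11.

11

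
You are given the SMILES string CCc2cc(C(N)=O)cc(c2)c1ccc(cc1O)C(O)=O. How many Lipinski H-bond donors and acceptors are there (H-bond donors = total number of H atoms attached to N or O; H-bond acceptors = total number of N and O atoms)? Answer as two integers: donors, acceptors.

Donors: find every N or O and count the H atoms it carries.
  atom 7 (N): bond orders sum to 1 → 2 H
  atom 8 (O): bond orders sum to 2 → 0 H
  atom 18 (O): bond orders sum to 1 → 1 H
  atom 20 (O): bond orders sum to 1 → 1 H
  atom 21 (O): bond orders sum to 2 → 0 H
Lipinski HBD = 4.
Acceptors: N atoms = 1, O atoms = 4 → HBA = 5.

4, 5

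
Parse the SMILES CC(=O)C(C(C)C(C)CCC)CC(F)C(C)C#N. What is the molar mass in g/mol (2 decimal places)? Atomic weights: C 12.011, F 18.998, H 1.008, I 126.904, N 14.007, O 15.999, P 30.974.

First, the molecular formula is C15H26FNO (counting implicit H from valence).
  C: 15 × 12.011 = 180.165
  F: 1 × 18.998 = 18.998
  H: 26 × 1.008 = 26.208
  N: 1 × 14.007 = 14.007
  O: 1 × 15.999 = 15.999
Sum: 15×12.011 + 1×18.998 + 26×1.008 + 1×14.007 + 1×15.999 = 255.377 → 255.38 g/mol.

255.38 g/mol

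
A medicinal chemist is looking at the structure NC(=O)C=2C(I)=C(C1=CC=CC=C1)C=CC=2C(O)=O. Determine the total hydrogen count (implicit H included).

Walk through each heavy atom and fill implicit hydrogens from standard valence (C 4, N 3, O 2, S 2, halogen 1):
  atom 1: N, bond orders sum to 1 (valence 3) → 2 H
  atom 2: C, bond orders sum to 4 (valence 4) → 0 H
  atom 3: O, bond orders sum to 2 (valence 2) → 0 H
  atom 4: C, bond orders sum to 4 (valence 4) → 0 H
  atom 5: C, bond orders sum to 4 (valence 4) → 0 H
  atom 6: I (halogen, monovalent) → 0 H
  atom 7: C, bond orders sum to 4 (valence 4) → 0 H
  atom 8: C, bond orders sum to 4 (valence 4) → 0 H
  atom 9: C, bond orders sum to 3 (valence 4) → 1 H
  atom 10: C, bond orders sum to 3 (valence 4) → 1 H
  atom 11: C, bond orders sum to 3 (valence 4) → 1 H
  atom 12: C, bond orders sum to 3 (valence 4) → 1 H
  atom 13: C, bond orders sum to 3 (valence 4) → 1 H
  atom 14: C, bond orders sum to 3 (valence 4) → 1 H
  atom 15: C, bond orders sum to 3 (valence 4) → 1 H
  atom 16: C, bond orders sum to 4 (valence 4) → 0 H
  atom 17: C, bond orders sum to 4 (valence 4) → 0 H
  atom 18: O, bond orders sum to 1 (valence 2) → 1 H
  atom 19: O, bond orders sum to 2 (valence 2) → 0 H
Total hydrogens: 10.

10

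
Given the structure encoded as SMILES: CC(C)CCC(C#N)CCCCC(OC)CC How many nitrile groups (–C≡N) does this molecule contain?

The nitrile motif appears at heavy-atom position 7 in the SMILES.
Other groups present: 1 ether.
Nitrile count: 1.

1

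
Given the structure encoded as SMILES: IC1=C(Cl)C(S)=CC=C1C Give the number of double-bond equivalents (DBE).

4

Degree of unsaturation = (number of rings) + (number of π bonds).
Ring closures in the SMILES: 1.
π bonds: 3 double bonds (each 1 DoU) → 3 DoU from unsaturation.
Total DoU = 1 + 3 = 4.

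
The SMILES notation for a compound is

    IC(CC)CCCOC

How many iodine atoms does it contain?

1

Scan the SMILES for I atoms (remember two-letter symbols like Cl and Br are single atoms).
Iodine count: 1.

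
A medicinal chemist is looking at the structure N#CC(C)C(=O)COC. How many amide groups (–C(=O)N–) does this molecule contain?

Scan the SMILES for the amide motif — none present.
Groups that are present: 1 ether, 1 ketone, 1 nitrile.

0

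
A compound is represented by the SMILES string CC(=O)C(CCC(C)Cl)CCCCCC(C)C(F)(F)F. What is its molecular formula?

C15H26ClF3O

Walk through each heavy atom and fill implicit hydrogens from standard valence (C 4, N 3, O 2, S 2, halogen 1):
  atom 1: C, bond orders sum to 1 (valence 4) → 3 H
  atom 2: C, bond orders sum to 4 (valence 4) → 0 H
  atom 3: O, bond orders sum to 2 (valence 2) → 0 H
  atom 4: C, bond orders sum to 3 (valence 4) → 1 H
  atom 5: C, bond orders sum to 2 (valence 4) → 2 H
  atom 6: C, bond orders sum to 2 (valence 4) → 2 H
  atom 7: C, bond orders sum to 3 (valence 4) → 1 H
  atom 8: C, bond orders sum to 1 (valence 4) → 3 H
  atom 9: Cl (halogen, monovalent) → 0 H
  atom 10: C, bond orders sum to 2 (valence 4) → 2 H
  atom 11: C, bond orders sum to 2 (valence 4) → 2 H
  atom 12: C, bond orders sum to 2 (valence 4) → 2 H
  atom 13: C, bond orders sum to 2 (valence 4) → 2 H
  atom 14: C, bond orders sum to 2 (valence 4) → 2 H
  atom 15: C, bond orders sum to 3 (valence 4) → 1 H
  atom 16: C, bond orders sum to 1 (valence 4) → 3 H
  atom 17: C, bond orders sum to 4 (valence 4) → 0 H
  atom 18: F (halogen, monovalent) → 0 H
  atom 19: F (halogen, monovalent) → 0 H
  atom 20: F (halogen, monovalent) → 0 H
Totals → C:15, H:26, Cl:1, F:3, O:1.
In Hill order: C15H26ClF3O.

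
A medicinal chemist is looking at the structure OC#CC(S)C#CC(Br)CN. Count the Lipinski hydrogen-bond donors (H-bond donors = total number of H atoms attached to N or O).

3

Donors: find every N or O and count the H atoms it carries.
  atom 1 (O): bond orders sum to 1 → 1 H
  atom 11 (N): bond orders sum to 1 → 2 H
Lipinski HBD = 3.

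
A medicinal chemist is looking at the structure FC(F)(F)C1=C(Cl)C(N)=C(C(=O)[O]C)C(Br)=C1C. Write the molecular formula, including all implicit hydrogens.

Walk through each heavy atom and fill implicit hydrogens from standard valence (C 4, N 3, O 2, S 2, halogen 1):
  atom 1: F (halogen, monovalent) → 0 H
  atom 2: C, bond orders sum to 4 (valence 4) → 0 H
  atom 3: F (halogen, monovalent) → 0 H
  atom 4: F (halogen, monovalent) → 0 H
  atom 5: C, bond orders sum to 4 (valence 4) → 0 H
  atom 6: C, bond orders sum to 4 (valence 4) → 0 H
  atom 7: Cl (halogen, monovalent) → 0 H
  atom 8: C, bond orders sum to 4 (valence 4) → 0 H
  atom 9: N, bond orders sum to 1 (valence 3) → 2 H
  atom 10: C, bond orders sum to 4 (valence 4) → 0 H
  atom 11: C, bond orders sum to 4 (valence 4) → 0 H
  atom 12: O, bond orders sum to 2 (valence 2) → 0 H
  atom 13: O with explicit H count 0
  atom 14: C, bond orders sum to 1 (valence 4) → 3 H
  atom 15: C, bond orders sum to 4 (valence 4) → 0 H
  atom 16: Br (halogen, monovalent) → 0 H
  atom 17: C, bond orders sum to 4 (valence 4) → 0 H
  atom 18: C, bond orders sum to 1 (valence 4) → 3 H
Totals → C:10, H:8, Br:1, Cl:1, F:3, N:1, O:2.
In Hill order: C10H8BrClF3NO2.

C10H8BrClF3NO2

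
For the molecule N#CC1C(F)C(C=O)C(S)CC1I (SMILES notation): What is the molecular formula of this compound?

Walk through each heavy atom and fill implicit hydrogens from standard valence (C 4, N 3, O 2, S 2, halogen 1):
  atom 1: N, bond orders sum to 3 (valence 3) → 0 H
  atom 2: C, bond orders sum to 4 (valence 4) → 0 H
  atom 3: C, bond orders sum to 3 (valence 4) → 1 H
  atom 4: C, bond orders sum to 3 (valence 4) → 1 H
  atom 5: F (halogen, monovalent) → 0 H
  atom 6: C, bond orders sum to 3 (valence 4) → 1 H
  atom 7: C, bond orders sum to 3 (valence 4) → 1 H
  atom 8: O, bond orders sum to 2 (valence 2) → 0 H
  atom 9: C, bond orders sum to 3 (valence 4) → 1 H
  atom 10: S, bond orders sum to 1 (valence 2) → 1 H
  atom 11: C, bond orders sum to 2 (valence 4) → 2 H
  atom 12: C, bond orders sum to 3 (valence 4) → 1 H
  atom 13: I (halogen, monovalent) → 0 H
Totals → C:8, H:9, F:1, I:1, N:1, O:1, S:1.

C8H9FINOS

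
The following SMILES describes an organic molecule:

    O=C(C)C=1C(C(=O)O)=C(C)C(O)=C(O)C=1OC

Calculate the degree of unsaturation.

6

Degree of unsaturation = (number of rings) + (number of π bonds).
Ring closures in the SMILES: 1.
π bonds: 5 double bonds (each 1 DoU) → 5 DoU from unsaturation.
Total DoU = 1 + 5 = 6.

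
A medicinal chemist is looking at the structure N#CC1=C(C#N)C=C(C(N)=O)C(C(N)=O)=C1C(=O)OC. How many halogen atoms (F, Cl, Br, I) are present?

0

Scan the SMILES for the halogen motif — none present.
Groups that are present: 2 amide, 1 ester, 2 nitrile.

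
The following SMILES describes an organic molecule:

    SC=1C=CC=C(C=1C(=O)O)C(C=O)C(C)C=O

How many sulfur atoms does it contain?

Scan the SMILES for S atoms (remember two-letter symbols like Cl and Br are single atoms).
Sulfur count: 1.

1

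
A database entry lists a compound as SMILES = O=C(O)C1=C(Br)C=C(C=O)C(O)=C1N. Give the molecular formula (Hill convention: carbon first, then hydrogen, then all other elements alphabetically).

Walk through each heavy atom and fill implicit hydrogens from standard valence (C 4, N 3, O 2, S 2, halogen 1):
  atom 1: O, bond orders sum to 2 (valence 2) → 0 H
  atom 2: C, bond orders sum to 4 (valence 4) → 0 H
  atom 3: O, bond orders sum to 1 (valence 2) → 1 H
  atom 4: C, bond orders sum to 4 (valence 4) → 0 H
  atom 5: C, bond orders sum to 4 (valence 4) → 0 H
  atom 6: Br (halogen, monovalent) → 0 H
  atom 7: C, bond orders sum to 3 (valence 4) → 1 H
  atom 8: C, bond orders sum to 4 (valence 4) → 0 H
  atom 9: C, bond orders sum to 3 (valence 4) → 1 H
  atom 10: O, bond orders sum to 2 (valence 2) → 0 H
  atom 11: C, bond orders sum to 4 (valence 4) → 0 H
  atom 12: O, bond orders sum to 1 (valence 2) → 1 H
  atom 13: C, bond orders sum to 4 (valence 4) → 0 H
  atom 14: N, bond orders sum to 1 (valence 3) → 2 H
Totals → C:8, H:6, Br:1, N:1, O:4.

C8H6BrNO4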